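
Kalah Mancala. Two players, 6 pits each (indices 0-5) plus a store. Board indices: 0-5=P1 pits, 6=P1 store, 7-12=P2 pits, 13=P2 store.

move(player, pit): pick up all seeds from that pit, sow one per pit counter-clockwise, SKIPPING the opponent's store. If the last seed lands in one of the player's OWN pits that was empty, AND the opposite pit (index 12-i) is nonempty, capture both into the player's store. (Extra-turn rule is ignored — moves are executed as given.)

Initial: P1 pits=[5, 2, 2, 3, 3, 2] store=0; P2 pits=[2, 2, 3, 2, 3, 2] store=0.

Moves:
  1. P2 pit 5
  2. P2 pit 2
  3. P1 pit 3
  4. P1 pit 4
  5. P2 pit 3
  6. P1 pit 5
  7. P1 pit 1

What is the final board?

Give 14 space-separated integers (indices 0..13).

Answer: 0 0 3 0 0 0 5 4 4 0 0 5 1 9

Derivation:
Move 1: P2 pit5 -> P1=[6,2,2,3,3,2](0) P2=[2,2,3,2,3,0](1)
Move 2: P2 pit2 -> P1=[0,2,2,3,3,2](0) P2=[2,2,0,3,4,0](8)
Move 3: P1 pit3 -> P1=[0,2,2,0,4,3](1) P2=[2,2,0,3,4,0](8)
Move 4: P1 pit4 -> P1=[0,2,2,0,0,4](2) P2=[3,3,0,3,4,0](8)
Move 5: P2 pit3 -> P1=[0,2,2,0,0,4](2) P2=[3,3,0,0,5,1](9)
Move 6: P1 pit5 -> P1=[0,2,2,0,0,0](3) P2=[4,4,1,0,5,1](9)
Move 7: P1 pit1 -> P1=[0,0,3,0,0,0](5) P2=[4,4,0,0,5,1](9)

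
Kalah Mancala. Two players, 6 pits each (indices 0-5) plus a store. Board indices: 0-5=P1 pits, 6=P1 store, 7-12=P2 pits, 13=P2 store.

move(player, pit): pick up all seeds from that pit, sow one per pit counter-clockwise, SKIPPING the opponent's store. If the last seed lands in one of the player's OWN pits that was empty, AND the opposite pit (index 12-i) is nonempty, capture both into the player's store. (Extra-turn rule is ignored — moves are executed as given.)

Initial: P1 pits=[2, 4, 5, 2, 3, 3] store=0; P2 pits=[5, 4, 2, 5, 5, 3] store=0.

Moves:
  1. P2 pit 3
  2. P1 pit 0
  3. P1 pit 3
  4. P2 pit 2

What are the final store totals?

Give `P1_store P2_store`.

Answer: 1 1

Derivation:
Move 1: P2 pit3 -> P1=[3,5,5,2,3,3](0) P2=[5,4,2,0,6,4](1)
Move 2: P1 pit0 -> P1=[0,6,6,3,3,3](0) P2=[5,4,2,0,6,4](1)
Move 3: P1 pit3 -> P1=[0,6,6,0,4,4](1) P2=[5,4,2,0,6,4](1)
Move 4: P2 pit2 -> P1=[0,6,6,0,4,4](1) P2=[5,4,0,1,7,4](1)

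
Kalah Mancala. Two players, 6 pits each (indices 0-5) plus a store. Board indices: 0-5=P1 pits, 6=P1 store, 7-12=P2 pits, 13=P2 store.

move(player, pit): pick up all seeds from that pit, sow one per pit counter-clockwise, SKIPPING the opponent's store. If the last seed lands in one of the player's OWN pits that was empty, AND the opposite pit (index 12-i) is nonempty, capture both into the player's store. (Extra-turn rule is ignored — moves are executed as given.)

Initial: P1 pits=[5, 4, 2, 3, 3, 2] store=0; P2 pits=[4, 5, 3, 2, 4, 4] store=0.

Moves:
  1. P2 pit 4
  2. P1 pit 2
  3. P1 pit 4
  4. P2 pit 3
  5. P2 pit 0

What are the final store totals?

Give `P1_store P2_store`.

Answer: 1 1

Derivation:
Move 1: P2 pit4 -> P1=[6,5,2,3,3,2](0) P2=[4,5,3,2,0,5](1)
Move 2: P1 pit2 -> P1=[6,5,0,4,4,2](0) P2=[4,5,3,2,0,5](1)
Move 3: P1 pit4 -> P1=[6,5,0,4,0,3](1) P2=[5,6,3,2,0,5](1)
Move 4: P2 pit3 -> P1=[6,5,0,4,0,3](1) P2=[5,6,3,0,1,6](1)
Move 5: P2 pit0 -> P1=[6,5,0,4,0,3](1) P2=[0,7,4,1,2,7](1)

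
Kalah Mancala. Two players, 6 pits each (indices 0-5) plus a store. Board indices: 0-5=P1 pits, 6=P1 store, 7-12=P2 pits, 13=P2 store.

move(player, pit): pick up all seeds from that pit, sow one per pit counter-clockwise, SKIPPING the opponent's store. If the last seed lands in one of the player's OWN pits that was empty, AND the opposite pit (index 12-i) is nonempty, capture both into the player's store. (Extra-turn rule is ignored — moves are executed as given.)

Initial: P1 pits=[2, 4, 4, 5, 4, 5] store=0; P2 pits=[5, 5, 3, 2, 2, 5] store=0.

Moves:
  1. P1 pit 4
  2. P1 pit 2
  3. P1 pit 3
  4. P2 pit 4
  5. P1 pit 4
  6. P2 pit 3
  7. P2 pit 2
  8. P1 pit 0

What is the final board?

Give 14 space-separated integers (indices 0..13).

Move 1: P1 pit4 -> P1=[2,4,4,5,0,6](1) P2=[6,6,3,2,2,5](0)
Move 2: P1 pit2 -> P1=[2,4,0,6,1,7](2) P2=[6,6,3,2,2,5](0)
Move 3: P1 pit3 -> P1=[2,4,0,0,2,8](3) P2=[7,7,4,2,2,5](0)
Move 4: P2 pit4 -> P1=[2,4,0,0,2,8](3) P2=[7,7,4,2,0,6](1)
Move 5: P1 pit4 -> P1=[2,4,0,0,0,9](4) P2=[7,7,4,2,0,6](1)
Move 6: P2 pit3 -> P1=[2,4,0,0,0,9](4) P2=[7,7,4,0,1,7](1)
Move 7: P2 pit2 -> P1=[2,4,0,0,0,9](4) P2=[7,7,0,1,2,8](2)
Move 8: P1 pit0 -> P1=[0,5,0,0,0,9](6) P2=[7,7,0,0,2,8](2)

Answer: 0 5 0 0 0 9 6 7 7 0 0 2 8 2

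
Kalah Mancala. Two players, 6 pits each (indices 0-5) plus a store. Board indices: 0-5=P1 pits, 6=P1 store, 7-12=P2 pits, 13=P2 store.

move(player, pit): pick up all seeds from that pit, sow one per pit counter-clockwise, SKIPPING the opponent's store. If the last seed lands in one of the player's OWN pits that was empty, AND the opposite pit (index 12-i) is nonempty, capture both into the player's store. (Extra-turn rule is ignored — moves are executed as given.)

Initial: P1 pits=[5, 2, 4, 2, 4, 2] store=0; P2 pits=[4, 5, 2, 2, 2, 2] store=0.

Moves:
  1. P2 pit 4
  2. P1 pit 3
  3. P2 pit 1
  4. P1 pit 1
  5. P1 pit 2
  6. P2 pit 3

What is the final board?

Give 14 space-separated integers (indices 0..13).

Move 1: P2 pit4 -> P1=[5,2,4,2,4,2](0) P2=[4,5,2,2,0,3](1)
Move 2: P1 pit3 -> P1=[5,2,4,0,5,3](0) P2=[4,5,2,2,0,3](1)
Move 3: P2 pit1 -> P1=[5,2,4,0,5,3](0) P2=[4,0,3,3,1,4](2)
Move 4: P1 pit1 -> P1=[5,0,5,0,5,3](4) P2=[4,0,0,3,1,4](2)
Move 5: P1 pit2 -> P1=[5,0,0,1,6,4](5) P2=[5,0,0,3,1,4](2)
Move 6: P2 pit3 -> P1=[5,0,0,1,6,4](5) P2=[5,0,0,0,2,5](3)

Answer: 5 0 0 1 6 4 5 5 0 0 0 2 5 3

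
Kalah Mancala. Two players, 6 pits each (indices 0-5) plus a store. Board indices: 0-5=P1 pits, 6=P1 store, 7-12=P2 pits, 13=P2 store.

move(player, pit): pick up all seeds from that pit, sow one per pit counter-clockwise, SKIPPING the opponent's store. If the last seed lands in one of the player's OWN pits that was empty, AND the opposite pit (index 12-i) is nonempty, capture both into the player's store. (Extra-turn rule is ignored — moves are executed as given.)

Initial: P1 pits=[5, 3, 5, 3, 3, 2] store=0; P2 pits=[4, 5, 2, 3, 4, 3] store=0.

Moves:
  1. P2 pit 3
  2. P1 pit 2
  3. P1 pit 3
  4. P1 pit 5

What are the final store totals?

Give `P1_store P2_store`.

Move 1: P2 pit3 -> P1=[5,3,5,3,3,2](0) P2=[4,5,2,0,5,4](1)
Move 2: P1 pit2 -> P1=[5,3,0,4,4,3](1) P2=[5,5,2,0,5,4](1)
Move 3: P1 pit3 -> P1=[5,3,0,0,5,4](2) P2=[6,5,2,0,5,4](1)
Move 4: P1 pit5 -> P1=[5,3,0,0,5,0](3) P2=[7,6,3,0,5,4](1)

Answer: 3 1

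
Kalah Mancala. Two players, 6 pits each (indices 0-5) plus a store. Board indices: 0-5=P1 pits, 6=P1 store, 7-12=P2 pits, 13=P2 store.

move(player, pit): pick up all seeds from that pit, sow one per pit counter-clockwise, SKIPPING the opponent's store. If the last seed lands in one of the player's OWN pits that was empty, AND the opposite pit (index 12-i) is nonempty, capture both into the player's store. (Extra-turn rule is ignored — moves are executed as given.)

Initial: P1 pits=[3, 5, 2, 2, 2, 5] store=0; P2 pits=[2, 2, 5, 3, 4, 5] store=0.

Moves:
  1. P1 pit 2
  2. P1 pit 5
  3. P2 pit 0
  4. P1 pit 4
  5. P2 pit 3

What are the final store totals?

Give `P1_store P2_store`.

Move 1: P1 pit2 -> P1=[3,5,0,3,3,5](0) P2=[2,2,5,3,4,5](0)
Move 2: P1 pit5 -> P1=[3,5,0,3,3,0](1) P2=[3,3,6,4,4,5](0)
Move 3: P2 pit0 -> P1=[3,5,0,3,3,0](1) P2=[0,4,7,5,4,5](0)
Move 4: P1 pit4 -> P1=[3,5,0,3,0,1](2) P2=[1,4,7,5,4,5](0)
Move 5: P2 pit3 -> P1=[4,6,0,3,0,1](2) P2=[1,4,7,0,5,6](1)

Answer: 2 1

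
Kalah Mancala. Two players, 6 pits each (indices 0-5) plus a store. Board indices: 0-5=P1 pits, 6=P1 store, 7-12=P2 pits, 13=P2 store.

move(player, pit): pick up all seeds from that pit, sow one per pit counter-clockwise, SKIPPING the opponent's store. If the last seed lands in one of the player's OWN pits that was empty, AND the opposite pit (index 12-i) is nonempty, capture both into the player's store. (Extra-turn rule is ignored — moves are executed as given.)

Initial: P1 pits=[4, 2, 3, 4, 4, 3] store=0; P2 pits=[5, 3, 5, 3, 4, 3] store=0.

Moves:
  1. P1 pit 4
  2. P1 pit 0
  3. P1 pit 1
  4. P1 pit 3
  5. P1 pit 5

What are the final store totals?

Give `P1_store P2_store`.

Answer: 8 0

Derivation:
Move 1: P1 pit4 -> P1=[4,2,3,4,0,4](1) P2=[6,4,5,3,4,3](0)
Move 2: P1 pit0 -> P1=[0,3,4,5,0,4](6) P2=[6,0,5,3,4,3](0)
Move 3: P1 pit1 -> P1=[0,0,5,6,1,4](6) P2=[6,0,5,3,4,3](0)
Move 4: P1 pit3 -> P1=[0,0,5,0,2,5](7) P2=[7,1,6,3,4,3](0)
Move 5: P1 pit5 -> P1=[0,0,5,0,2,0](8) P2=[8,2,7,4,4,3](0)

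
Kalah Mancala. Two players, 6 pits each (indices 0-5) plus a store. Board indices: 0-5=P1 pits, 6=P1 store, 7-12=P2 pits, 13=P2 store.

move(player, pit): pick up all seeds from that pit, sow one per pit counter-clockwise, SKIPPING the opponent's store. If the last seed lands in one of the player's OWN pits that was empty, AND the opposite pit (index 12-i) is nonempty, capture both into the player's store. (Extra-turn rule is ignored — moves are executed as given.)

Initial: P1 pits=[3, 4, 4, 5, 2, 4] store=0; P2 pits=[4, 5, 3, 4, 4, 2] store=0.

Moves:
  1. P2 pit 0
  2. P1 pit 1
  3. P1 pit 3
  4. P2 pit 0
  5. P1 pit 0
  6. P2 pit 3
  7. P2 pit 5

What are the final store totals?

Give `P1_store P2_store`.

Answer: 7 2

Derivation:
Move 1: P2 pit0 -> P1=[3,4,4,5,2,4](0) P2=[0,6,4,5,5,2](0)
Move 2: P1 pit1 -> P1=[3,0,5,6,3,5](0) P2=[0,6,4,5,5,2](0)
Move 3: P1 pit3 -> P1=[3,0,5,0,4,6](1) P2=[1,7,5,5,5,2](0)
Move 4: P2 pit0 -> P1=[3,0,5,0,4,6](1) P2=[0,8,5,5,5,2](0)
Move 5: P1 pit0 -> P1=[0,1,6,0,4,6](7) P2=[0,8,0,5,5,2](0)
Move 6: P2 pit3 -> P1=[1,2,6,0,4,6](7) P2=[0,8,0,0,6,3](1)
Move 7: P2 pit5 -> P1=[2,3,6,0,4,6](7) P2=[0,8,0,0,6,0](2)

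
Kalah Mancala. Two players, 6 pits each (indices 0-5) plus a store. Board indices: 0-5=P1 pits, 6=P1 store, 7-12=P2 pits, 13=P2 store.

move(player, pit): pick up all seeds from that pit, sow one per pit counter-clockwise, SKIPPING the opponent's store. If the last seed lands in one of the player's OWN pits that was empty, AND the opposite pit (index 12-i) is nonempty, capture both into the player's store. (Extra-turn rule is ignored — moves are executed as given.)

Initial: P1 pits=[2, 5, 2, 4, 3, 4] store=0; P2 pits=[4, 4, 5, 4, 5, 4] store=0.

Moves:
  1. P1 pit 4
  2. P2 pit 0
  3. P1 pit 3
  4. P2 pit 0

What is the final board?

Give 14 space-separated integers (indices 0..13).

Answer: 2 5 2 0 1 6 2 0 6 6 5 6 5 0

Derivation:
Move 1: P1 pit4 -> P1=[2,5,2,4,0,5](1) P2=[5,4,5,4,5,4](0)
Move 2: P2 pit0 -> P1=[2,5,2,4,0,5](1) P2=[0,5,6,5,6,5](0)
Move 3: P1 pit3 -> P1=[2,5,2,0,1,6](2) P2=[1,5,6,5,6,5](0)
Move 4: P2 pit0 -> P1=[2,5,2,0,1,6](2) P2=[0,6,6,5,6,5](0)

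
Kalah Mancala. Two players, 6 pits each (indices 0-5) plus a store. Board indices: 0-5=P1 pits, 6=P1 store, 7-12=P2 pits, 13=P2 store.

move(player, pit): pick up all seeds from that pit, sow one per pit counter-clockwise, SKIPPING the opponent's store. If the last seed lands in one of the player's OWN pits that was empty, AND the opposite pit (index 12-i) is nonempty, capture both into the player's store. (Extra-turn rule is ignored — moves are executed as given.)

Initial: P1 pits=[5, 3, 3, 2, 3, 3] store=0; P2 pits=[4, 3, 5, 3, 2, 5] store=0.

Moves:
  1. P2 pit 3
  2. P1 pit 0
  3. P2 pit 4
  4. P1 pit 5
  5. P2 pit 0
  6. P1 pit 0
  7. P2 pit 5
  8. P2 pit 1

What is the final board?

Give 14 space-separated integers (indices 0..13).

Move 1: P2 pit3 -> P1=[5,3,3,2,3,3](0) P2=[4,3,5,0,3,6](1)
Move 2: P1 pit0 -> P1=[0,4,4,3,4,4](0) P2=[4,3,5,0,3,6](1)
Move 3: P2 pit4 -> P1=[1,4,4,3,4,4](0) P2=[4,3,5,0,0,7](2)
Move 4: P1 pit5 -> P1=[1,4,4,3,4,0](1) P2=[5,4,6,0,0,7](2)
Move 5: P2 pit0 -> P1=[1,4,4,3,4,0](1) P2=[0,5,7,1,1,8](2)
Move 6: P1 pit0 -> P1=[0,5,4,3,4,0](1) P2=[0,5,7,1,1,8](2)
Move 7: P2 pit5 -> P1=[1,6,5,4,5,0](1) P2=[0,5,7,1,1,0](5)
Move 8: P2 pit1 -> P1=[1,6,5,4,5,0](1) P2=[0,0,8,2,2,1](6)

Answer: 1 6 5 4 5 0 1 0 0 8 2 2 1 6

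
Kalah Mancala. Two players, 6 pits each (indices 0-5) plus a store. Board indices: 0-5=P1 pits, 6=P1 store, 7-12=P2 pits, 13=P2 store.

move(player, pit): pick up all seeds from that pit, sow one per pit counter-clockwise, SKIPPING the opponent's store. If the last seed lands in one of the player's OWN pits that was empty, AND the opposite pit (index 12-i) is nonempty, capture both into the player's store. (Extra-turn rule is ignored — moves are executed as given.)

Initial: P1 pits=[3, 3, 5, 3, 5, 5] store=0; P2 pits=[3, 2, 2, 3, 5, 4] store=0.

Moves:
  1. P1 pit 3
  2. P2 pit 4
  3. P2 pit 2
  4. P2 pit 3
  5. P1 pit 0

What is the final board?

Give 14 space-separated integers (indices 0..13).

Answer: 0 1 7 1 7 7 1 3 2 0 0 1 6 7

Derivation:
Move 1: P1 pit3 -> P1=[3,3,5,0,6,6](1) P2=[3,2,2,3,5,4](0)
Move 2: P2 pit4 -> P1=[4,4,6,0,6,6](1) P2=[3,2,2,3,0,5](1)
Move 3: P2 pit2 -> P1=[4,0,6,0,6,6](1) P2=[3,2,0,4,0,5](6)
Move 4: P2 pit3 -> P1=[5,0,6,0,6,6](1) P2=[3,2,0,0,1,6](7)
Move 5: P1 pit0 -> P1=[0,1,7,1,7,7](1) P2=[3,2,0,0,1,6](7)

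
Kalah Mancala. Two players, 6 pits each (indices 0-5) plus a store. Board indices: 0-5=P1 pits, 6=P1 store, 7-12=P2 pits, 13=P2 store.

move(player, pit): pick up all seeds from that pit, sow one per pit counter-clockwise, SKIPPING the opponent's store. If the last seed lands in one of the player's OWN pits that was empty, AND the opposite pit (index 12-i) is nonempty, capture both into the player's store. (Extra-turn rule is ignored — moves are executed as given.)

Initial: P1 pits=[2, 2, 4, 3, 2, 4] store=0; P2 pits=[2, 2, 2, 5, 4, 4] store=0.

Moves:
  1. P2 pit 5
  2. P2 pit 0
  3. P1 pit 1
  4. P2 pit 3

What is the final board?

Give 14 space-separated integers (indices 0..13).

Move 1: P2 pit5 -> P1=[3,3,5,3,2,4](0) P2=[2,2,2,5,4,0](1)
Move 2: P2 pit0 -> P1=[3,3,5,3,2,4](0) P2=[0,3,3,5,4,0](1)
Move 3: P1 pit1 -> P1=[3,0,6,4,3,4](0) P2=[0,3,3,5,4,0](1)
Move 4: P2 pit3 -> P1=[4,1,6,4,3,4](0) P2=[0,3,3,0,5,1](2)

Answer: 4 1 6 4 3 4 0 0 3 3 0 5 1 2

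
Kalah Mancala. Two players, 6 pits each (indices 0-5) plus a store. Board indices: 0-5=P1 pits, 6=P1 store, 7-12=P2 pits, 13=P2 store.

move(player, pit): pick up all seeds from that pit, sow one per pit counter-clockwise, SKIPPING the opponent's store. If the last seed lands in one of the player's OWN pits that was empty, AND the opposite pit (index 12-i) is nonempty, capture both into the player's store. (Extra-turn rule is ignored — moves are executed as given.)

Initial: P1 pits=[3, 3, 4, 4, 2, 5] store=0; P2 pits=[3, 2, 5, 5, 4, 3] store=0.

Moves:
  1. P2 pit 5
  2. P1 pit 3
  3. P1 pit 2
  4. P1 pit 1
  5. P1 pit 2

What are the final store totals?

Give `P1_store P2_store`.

Move 1: P2 pit5 -> P1=[4,4,4,4,2,5](0) P2=[3,2,5,5,4,0](1)
Move 2: P1 pit3 -> P1=[4,4,4,0,3,6](1) P2=[4,2,5,5,4,0](1)
Move 3: P1 pit2 -> P1=[4,4,0,1,4,7](2) P2=[4,2,5,5,4,0](1)
Move 4: P1 pit1 -> P1=[4,0,1,2,5,8](2) P2=[4,2,5,5,4,0](1)
Move 5: P1 pit2 -> P1=[4,0,0,3,5,8](2) P2=[4,2,5,5,4,0](1)

Answer: 2 1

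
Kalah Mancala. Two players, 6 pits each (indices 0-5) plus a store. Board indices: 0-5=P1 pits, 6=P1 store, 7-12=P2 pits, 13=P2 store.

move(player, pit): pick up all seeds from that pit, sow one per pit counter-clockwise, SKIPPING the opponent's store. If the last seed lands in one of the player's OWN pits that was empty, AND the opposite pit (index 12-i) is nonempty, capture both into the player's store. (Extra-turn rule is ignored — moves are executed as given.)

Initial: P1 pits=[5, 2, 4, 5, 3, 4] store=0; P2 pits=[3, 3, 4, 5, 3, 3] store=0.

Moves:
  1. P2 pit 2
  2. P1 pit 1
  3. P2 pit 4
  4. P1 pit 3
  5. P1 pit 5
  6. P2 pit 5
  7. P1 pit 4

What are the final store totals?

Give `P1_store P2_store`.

Move 1: P2 pit2 -> P1=[5,2,4,5,3,4](0) P2=[3,3,0,6,4,4](1)
Move 2: P1 pit1 -> P1=[5,0,5,6,3,4](0) P2=[3,3,0,6,4,4](1)
Move 3: P2 pit4 -> P1=[6,1,5,6,3,4](0) P2=[3,3,0,6,0,5](2)
Move 4: P1 pit3 -> P1=[6,1,5,0,4,5](1) P2=[4,4,1,6,0,5](2)
Move 5: P1 pit5 -> P1=[6,1,5,0,4,0](2) P2=[5,5,2,7,0,5](2)
Move 6: P2 pit5 -> P1=[7,2,6,1,4,0](2) P2=[5,5,2,7,0,0](3)
Move 7: P1 pit4 -> P1=[7,2,6,1,0,1](3) P2=[6,6,2,7,0,0](3)

Answer: 3 3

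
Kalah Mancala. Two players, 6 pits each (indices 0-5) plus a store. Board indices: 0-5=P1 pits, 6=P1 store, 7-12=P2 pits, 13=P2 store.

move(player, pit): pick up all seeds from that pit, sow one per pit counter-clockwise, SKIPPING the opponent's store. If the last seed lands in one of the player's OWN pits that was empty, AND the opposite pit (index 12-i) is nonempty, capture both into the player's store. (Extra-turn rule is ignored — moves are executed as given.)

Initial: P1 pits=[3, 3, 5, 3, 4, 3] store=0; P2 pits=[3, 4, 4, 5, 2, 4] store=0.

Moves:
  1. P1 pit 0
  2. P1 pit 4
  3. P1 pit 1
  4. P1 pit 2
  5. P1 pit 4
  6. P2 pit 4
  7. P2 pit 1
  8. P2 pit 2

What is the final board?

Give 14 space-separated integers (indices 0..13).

Answer: 2 1 0 6 0 7 3 5 0 0 7 2 7 3

Derivation:
Move 1: P1 pit0 -> P1=[0,4,6,4,4,3](0) P2=[3,4,4,5,2,4](0)
Move 2: P1 pit4 -> P1=[0,4,6,4,0,4](1) P2=[4,5,4,5,2,4](0)
Move 3: P1 pit1 -> P1=[0,0,7,5,1,5](1) P2=[4,5,4,5,2,4](0)
Move 4: P1 pit2 -> P1=[0,0,0,6,2,6](2) P2=[5,6,5,5,2,4](0)
Move 5: P1 pit4 -> P1=[0,0,0,6,0,7](3) P2=[5,6,5,5,2,4](0)
Move 6: P2 pit4 -> P1=[0,0,0,6,0,7](3) P2=[5,6,5,5,0,5](1)
Move 7: P2 pit1 -> P1=[1,0,0,6,0,7](3) P2=[5,0,6,6,1,6](2)
Move 8: P2 pit2 -> P1=[2,1,0,6,0,7](3) P2=[5,0,0,7,2,7](3)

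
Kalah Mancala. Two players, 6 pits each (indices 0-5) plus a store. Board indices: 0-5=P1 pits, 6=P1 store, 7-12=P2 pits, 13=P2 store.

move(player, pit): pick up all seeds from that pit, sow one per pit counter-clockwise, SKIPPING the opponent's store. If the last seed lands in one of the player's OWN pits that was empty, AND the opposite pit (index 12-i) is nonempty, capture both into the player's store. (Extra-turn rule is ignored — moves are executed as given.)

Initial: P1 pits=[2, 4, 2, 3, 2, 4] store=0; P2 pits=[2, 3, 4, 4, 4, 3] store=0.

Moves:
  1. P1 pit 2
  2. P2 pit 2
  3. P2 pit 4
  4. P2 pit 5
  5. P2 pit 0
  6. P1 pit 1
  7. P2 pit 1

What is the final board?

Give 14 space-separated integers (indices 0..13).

Move 1: P1 pit2 -> P1=[2,4,0,4,3,4](0) P2=[2,3,4,4,4,3](0)
Move 2: P2 pit2 -> P1=[2,4,0,4,3,4](0) P2=[2,3,0,5,5,4](1)
Move 3: P2 pit4 -> P1=[3,5,1,4,3,4](0) P2=[2,3,0,5,0,5](2)
Move 4: P2 pit5 -> P1=[4,6,2,5,3,4](0) P2=[2,3,0,5,0,0](3)
Move 5: P2 pit0 -> P1=[4,6,2,0,3,4](0) P2=[0,4,0,5,0,0](9)
Move 6: P1 pit1 -> P1=[4,0,3,1,4,5](1) P2=[1,4,0,5,0,0](9)
Move 7: P2 pit1 -> P1=[0,0,3,1,4,5](1) P2=[1,0,1,6,1,0](14)

Answer: 0 0 3 1 4 5 1 1 0 1 6 1 0 14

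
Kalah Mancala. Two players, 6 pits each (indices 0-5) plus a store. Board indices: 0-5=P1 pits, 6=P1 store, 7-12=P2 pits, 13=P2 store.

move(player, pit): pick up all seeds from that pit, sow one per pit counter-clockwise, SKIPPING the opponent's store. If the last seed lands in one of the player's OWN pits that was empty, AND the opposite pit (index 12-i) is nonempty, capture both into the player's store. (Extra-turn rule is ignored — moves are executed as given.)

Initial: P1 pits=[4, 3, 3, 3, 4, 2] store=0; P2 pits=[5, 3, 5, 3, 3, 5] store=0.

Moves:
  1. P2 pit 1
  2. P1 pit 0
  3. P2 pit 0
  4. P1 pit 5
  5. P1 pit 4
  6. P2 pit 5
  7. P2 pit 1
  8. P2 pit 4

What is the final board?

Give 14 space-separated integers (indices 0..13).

Answer: 2 6 6 5 1 1 2 2 0 9 6 0 1 2

Derivation:
Move 1: P2 pit1 -> P1=[4,3,3,3,4,2](0) P2=[5,0,6,4,4,5](0)
Move 2: P1 pit0 -> P1=[0,4,4,4,5,2](0) P2=[5,0,6,4,4,5](0)
Move 3: P2 pit0 -> P1=[0,4,4,4,5,2](0) P2=[0,1,7,5,5,6](0)
Move 4: P1 pit5 -> P1=[0,4,4,4,5,0](1) P2=[1,1,7,5,5,6](0)
Move 5: P1 pit4 -> P1=[0,4,4,4,0,1](2) P2=[2,2,8,5,5,6](0)
Move 6: P2 pit5 -> P1=[1,5,5,5,1,1](2) P2=[2,2,8,5,5,0](1)
Move 7: P2 pit1 -> P1=[1,5,5,5,1,1](2) P2=[2,0,9,6,5,0](1)
Move 8: P2 pit4 -> P1=[2,6,6,5,1,1](2) P2=[2,0,9,6,0,1](2)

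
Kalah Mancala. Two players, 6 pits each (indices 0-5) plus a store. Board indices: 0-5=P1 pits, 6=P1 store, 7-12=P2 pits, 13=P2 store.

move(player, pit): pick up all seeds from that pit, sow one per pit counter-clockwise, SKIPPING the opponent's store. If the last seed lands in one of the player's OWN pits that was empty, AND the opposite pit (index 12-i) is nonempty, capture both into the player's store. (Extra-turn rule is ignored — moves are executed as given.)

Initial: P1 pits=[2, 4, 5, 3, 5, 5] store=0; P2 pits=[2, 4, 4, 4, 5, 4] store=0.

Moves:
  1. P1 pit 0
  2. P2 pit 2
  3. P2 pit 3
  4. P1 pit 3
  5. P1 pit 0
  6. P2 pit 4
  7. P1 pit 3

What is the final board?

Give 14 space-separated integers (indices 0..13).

Move 1: P1 pit0 -> P1=[0,5,6,3,5,5](0) P2=[2,4,4,4,5,4](0)
Move 2: P2 pit2 -> P1=[0,5,6,3,5,5](0) P2=[2,4,0,5,6,5](1)
Move 3: P2 pit3 -> P1=[1,6,6,3,5,5](0) P2=[2,4,0,0,7,6](2)
Move 4: P1 pit3 -> P1=[1,6,6,0,6,6](1) P2=[2,4,0,0,7,6](2)
Move 5: P1 pit0 -> P1=[0,7,6,0,6,6](1) P2=[2,4,0,0,7,6](2)
Move 6: P2 pit4 -> P1=[1,8,7,1,7,6](1) P2=[2,4,0,0,0,7](3)
Move 7: P1 pit3 -> P1=[1,8,7,0,8,6](1) P2=[2,4,0,0,0,7](3)

Answer: 1 8 7 0 8 6 1 2 4 0 0 0 7 3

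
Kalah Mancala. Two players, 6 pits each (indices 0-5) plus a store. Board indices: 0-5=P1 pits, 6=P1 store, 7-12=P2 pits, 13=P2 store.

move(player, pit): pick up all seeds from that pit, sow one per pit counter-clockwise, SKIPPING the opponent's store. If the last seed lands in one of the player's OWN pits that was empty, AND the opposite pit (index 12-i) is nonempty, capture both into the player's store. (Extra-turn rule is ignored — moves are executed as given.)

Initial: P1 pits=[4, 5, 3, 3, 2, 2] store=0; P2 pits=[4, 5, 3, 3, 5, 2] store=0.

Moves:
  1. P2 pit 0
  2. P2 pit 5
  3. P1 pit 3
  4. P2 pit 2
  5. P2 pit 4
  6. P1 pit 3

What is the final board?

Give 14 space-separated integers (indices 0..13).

Answer: 6 6 4 0 5 3 1 0 6 0 5 0 2 3

Derivation:
Move 1: P2 pit0 -> P1=[4,5,3,3,2,2](0) P2=[0,6,4,4,6,2](0)
Move 2: P2 pit5 -> P1=[5,5,3,3,2,2](0) P2=[0,6,4,4,6,0](1)
Move 3: P1 pit3 -> P1=[5,5,3,0,3,3](1) P2=[0,6,4,4,6,0](1)
Move 4: P2 pit2 -> P1=[5,5,3,0,3,3](1) P2=[0,6,0,5,7,1](2)
Move 5: P2 pit4 -> P1=[6,6,4,1,4,3](1) P2=[0,6,0,5,0,2](3)
Move 6: P1 pit3 -> P1=[6,6,4,0,5,3](1) P2=[0,6,0,5,0,2](3)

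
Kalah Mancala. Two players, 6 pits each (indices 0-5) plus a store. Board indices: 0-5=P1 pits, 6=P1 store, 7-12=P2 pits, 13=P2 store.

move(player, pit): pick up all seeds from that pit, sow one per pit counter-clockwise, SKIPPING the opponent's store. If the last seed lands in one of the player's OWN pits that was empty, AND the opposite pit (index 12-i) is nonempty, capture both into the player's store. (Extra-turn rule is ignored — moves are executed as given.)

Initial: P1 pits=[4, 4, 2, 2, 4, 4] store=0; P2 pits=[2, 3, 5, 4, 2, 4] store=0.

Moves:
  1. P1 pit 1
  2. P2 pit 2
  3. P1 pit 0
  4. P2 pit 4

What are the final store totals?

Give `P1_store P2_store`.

Move 1: P1 pit1 -> P1=[4,0,3,3,5,5](0) P2=[2,3,5,4,2,4](0)
Move 2: P2 pit2 -> P1=[5,0,3,3,5,5](0) P2=[2,3,0,5,3,5](1)
Move 3: P1 pit0 -> P1=[0,1,4,4,6,6](0) P2=[2,3,0,5,3,5](1)
Move 4: P2 pit4 -> P1=[1,1,4,4,6,6](0) P2=[2,3,0,5,0,6](2)

Answer: 0 2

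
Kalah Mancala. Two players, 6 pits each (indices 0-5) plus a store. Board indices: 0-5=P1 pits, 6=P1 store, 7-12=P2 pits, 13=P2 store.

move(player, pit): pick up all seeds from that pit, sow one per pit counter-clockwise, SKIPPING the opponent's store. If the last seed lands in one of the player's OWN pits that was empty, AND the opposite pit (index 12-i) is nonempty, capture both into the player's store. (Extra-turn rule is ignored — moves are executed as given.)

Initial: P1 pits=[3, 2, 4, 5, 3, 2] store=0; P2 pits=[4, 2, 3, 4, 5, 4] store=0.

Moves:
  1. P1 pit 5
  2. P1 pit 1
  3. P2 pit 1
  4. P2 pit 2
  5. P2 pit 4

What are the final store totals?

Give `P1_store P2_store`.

Answer: 1 2

Derivation:
Move 1: P1 pit5 -> P1=[3,2,4,5,3,0](1) P2=[5,2,3,4,5,4](0)
Move 2: P1 pit1 -> P1=[3,0,5,6,3,0](1) P2=[5,2,3,4,5,4](0)
Move 3: P2 pit1 -> P1=[3,0,5,6,3,0](1) P2=[5,0,4,5,5,4](0)
Move 4: P2 pit2 -> P1=[3,0,5,6,3,0](1) P2=[5,0,0,6,6,5](1)
Move 5: P2 pit4 -> P1=[4,1,6,7,3,0](1) P2=[5,0,0,6,0,6](2)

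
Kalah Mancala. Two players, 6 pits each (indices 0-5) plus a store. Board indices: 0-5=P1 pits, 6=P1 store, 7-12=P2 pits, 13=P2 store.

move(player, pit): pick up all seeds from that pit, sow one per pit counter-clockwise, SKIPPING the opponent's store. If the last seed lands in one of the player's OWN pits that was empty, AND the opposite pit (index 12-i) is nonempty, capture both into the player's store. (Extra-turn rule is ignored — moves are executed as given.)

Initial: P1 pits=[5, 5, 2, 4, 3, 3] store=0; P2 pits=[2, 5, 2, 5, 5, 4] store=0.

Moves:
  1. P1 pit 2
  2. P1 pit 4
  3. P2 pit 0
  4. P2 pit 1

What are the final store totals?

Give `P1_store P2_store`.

Move 1: P1 pit2 -> P1=[5,5,0,5,4,3](0) P2=[2,5,2,5,5,4](0)
Move 2: P1 pit4 -> P1=[5,5,0,5,0,4](1) P2=[3,6,2,5,5,4](0)
Move 3: P2 pit0 -> P1=[5,5,0,5,0,4](1) P2=[0,7,3,6,5,4](0)
Move 4: P2 pit1 -> P1=[6,6,0,5,0,4](1) P2=[0,0,4,7,6,5](1)

Answer: 1 1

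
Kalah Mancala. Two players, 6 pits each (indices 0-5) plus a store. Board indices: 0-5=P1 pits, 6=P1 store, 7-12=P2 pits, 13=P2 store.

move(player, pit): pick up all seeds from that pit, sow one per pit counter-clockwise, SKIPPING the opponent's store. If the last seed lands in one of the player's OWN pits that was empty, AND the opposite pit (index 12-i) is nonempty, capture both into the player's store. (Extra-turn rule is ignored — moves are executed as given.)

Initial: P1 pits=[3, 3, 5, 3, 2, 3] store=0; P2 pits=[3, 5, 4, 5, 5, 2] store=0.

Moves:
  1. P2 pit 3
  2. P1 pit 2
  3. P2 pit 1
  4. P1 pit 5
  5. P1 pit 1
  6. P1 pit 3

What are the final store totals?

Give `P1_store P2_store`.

Move 1: P2 pit3 -> P1=[4,4,5,3,2,3](0) P2=[3,5,4,0,6,3](1)
Move 2: P1 pit2 -> P1=[4,4,0,4,3,4](1) P2=[4,5,4,0,6,3](1)
Move 3: P2 pit1 -> P1=[4,4,0,4,3,4](1) P2=[4,0,5,1,7,4](2)
Move 4: P1 pit5 -> P1=[4,4,0,4,3,0](2) P2=[5,1,6,1,7,4](2)
Move 5: P1 pit1 -> P1=[4,0,1,5,4,0](8) P2=[0,1,6,1,7,4](2)
Move 6: P1 pit3 -> P1=[4,0,1,0,5,1](9) P2=[1,2,6,1,7,4](2)

Answer: 9 2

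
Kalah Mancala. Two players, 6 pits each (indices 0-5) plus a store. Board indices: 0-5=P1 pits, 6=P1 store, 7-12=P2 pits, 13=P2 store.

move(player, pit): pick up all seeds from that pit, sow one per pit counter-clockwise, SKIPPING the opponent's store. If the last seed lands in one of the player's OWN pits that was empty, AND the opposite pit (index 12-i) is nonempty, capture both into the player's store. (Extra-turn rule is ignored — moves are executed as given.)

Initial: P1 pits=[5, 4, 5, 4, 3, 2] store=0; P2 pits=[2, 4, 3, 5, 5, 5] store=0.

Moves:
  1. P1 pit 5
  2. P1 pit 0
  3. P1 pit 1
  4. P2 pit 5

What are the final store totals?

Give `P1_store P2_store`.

Move 1: P1 pit5 -> P1=[5,4,5,4,3,0](1) P2=[3,4,3,5,5,5](0)
Move 2: P1 pit0 -> P1=[0,5,6,5,4,0](5) P2=[0,4,3,5,5,5](0)
Move 3: P1 pit1 -> P1=[0,0,7,6,5,1](6) P2=[0,4,3,5,5,5](0)
Move 4: P2 pit5 -> P1=[1,1,8,7,5,1](6) P2=[0,4,3,5,5,0](1)

Answer: 6 1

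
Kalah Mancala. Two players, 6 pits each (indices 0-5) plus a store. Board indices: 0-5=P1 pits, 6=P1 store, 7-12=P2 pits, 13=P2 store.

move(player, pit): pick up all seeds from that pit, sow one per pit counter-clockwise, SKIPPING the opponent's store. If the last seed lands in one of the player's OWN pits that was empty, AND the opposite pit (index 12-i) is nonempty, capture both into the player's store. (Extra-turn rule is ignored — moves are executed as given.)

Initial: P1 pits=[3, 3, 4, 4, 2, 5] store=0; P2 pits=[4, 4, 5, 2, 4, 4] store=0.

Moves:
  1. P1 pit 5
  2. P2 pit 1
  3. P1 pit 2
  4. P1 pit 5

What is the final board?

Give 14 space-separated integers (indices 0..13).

Move 1: P1 pit5 -> P1=[3,3,4,4,2,0](1) P2=[5,5,6,3,4,4](0)
Move 2: P2 pit1 -> P1=[3,3,4,4,2,0](1) P2=[5,0,7,4,5,5](1)
Move 3: P1 pit2 -> P1=[3,3,0,5,3,1](2) P2=[5,0,7,4,5,5](1)
Move 4: P1 pit5 -> P1=[3,3,0,5,3,0](3) P2=[5,0,7,4,5,5](1)

Answer: 3 3 0 5 3 0 3 5 0 7 4 5 5 1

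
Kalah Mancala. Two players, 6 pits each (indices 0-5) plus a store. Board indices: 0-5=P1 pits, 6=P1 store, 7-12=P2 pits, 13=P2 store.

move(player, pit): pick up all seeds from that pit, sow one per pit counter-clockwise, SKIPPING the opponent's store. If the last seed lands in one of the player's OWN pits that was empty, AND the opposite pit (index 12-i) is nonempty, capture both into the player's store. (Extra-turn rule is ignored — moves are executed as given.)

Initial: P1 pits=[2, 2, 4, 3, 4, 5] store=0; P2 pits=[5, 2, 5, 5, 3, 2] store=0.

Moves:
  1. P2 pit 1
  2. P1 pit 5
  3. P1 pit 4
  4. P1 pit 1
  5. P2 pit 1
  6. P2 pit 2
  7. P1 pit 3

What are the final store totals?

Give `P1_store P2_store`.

Answer: 3 1

Derivation:
Move 1: P2 pit1 -> P1=[2,2,4,3,4,5](0) P2=[5,0,6,6,3,2](0)
Move 2: P1 pit5 -> P1=[2,2,4,3,4,0](1) P2=[6,1,7,7,3,2](0)
Move 3: P1 pit4 -> P1=[2,2,4,3,0,1](2) P2=[7,2,7,7,3,2](0)
Move 4: P1 pit1 -> P1=[2,0,5,4,0,1](2) P2=[7,2,7,7,3,2](0)
Move 5: P2 pit1 -> P1=[2,0,5,4,0,1](2) P2=[7,0,8,8,3,2](0)
Move 6: P2 pit2 -> P1=[3,1,6,5,0,1](2) P2=[7,0,0,9,4,3](1)
Move 7: P1 pit3 -> P1=[3,1,6,0,1,2](3) P2=[8,1,0,9,4,3](1)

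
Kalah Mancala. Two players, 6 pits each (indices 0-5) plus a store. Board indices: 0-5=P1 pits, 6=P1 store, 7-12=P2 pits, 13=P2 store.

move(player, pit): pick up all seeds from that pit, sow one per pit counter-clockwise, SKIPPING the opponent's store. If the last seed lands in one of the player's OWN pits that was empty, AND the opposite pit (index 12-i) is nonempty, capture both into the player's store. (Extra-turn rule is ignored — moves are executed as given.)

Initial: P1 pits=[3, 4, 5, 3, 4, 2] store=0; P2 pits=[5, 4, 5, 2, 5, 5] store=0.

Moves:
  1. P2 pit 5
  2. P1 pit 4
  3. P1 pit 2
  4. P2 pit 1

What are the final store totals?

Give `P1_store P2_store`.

Move 1: P2 pit5 -> P1=[4,5,6,4,4,2](0) P2=[5,4,5,2,5,0](1)
Move 2: P1 pit4 -> P1=[4,5,6,4,0,3](1) P2=[6,5,5,2,5,0](1)
Move 3: P1 pit2 -> P1=[4,5,0,5,1,4](2) P2=[7,6,5,2,5,0](1)
Move 4: P2 pit1 -> P1=[5,5,0,5,1,4](2) P2=[7,0,6,3,6,1](2)

Answer: 2 2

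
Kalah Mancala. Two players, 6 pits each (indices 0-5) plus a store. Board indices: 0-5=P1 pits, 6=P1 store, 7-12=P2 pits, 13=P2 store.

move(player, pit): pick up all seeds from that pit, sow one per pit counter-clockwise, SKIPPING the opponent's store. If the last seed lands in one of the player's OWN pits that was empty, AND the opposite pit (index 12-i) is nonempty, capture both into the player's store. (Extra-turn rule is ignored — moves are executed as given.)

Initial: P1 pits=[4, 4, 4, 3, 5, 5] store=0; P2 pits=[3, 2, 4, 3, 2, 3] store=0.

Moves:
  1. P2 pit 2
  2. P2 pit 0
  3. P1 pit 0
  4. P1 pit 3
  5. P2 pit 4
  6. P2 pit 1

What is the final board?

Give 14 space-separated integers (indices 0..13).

Answer: 1 0 5 0 7 6 1 1 0 2 6 0 5 8

Derivation:
Move 1: P2 pit2 -> P1=[4,4,4,3,5,5](0) P2=[3,2,0,4,3,4](1)
Move 2: P2 pit0 -> P1=[4,4,4,3,5,5](0) P2=[0,3,1,5,3,4](1)
Move 3: P1 pit0 -> P1=[0,5,5,4,6,5](0) P2=[0,3,1,5,3,4](1)
Move 4: P1 pit3 -> P1=[0,5,5,0,7,6](1) P2=[1,3,1,5,3,4](1)
Move 5: P2 pit4 -> P1=[1,5,5,0,7,6](1) P2=[1,3,1,5,0,5](2)
Move 6: P2 pit1 -> P1=[1,0,5,0,7,6](1) P2=[1,0,2,6,0,5](8)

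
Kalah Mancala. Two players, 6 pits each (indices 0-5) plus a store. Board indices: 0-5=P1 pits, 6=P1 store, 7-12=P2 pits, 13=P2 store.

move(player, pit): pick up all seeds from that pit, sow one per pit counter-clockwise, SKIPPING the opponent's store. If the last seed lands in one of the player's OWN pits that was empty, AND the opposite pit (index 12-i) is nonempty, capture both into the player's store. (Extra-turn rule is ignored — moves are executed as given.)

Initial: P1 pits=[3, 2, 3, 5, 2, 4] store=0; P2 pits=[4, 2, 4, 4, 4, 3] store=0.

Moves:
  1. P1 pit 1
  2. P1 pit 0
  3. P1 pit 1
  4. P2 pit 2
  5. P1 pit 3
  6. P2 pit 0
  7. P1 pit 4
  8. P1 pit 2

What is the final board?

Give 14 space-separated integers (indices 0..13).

Answer: 0 0 0 1 1 7 3 2 5 2 7 6 5 1

Derivation:
Move 1: P1 pit1 -> P1=[3,0,4,6,2,4](0) P2=[4,2,4,4,4,3](0)
Move 2: P1 pit0 -> P1=[0,1,5,7,2,4](0) P2=[4,2,4,4,4,3](0)
Move 3: P1 pit1 -> P1=[0,0,6,7,2,4](0) P2=[4,2,4,4,4,3](0)
Move 4: P2 pit2 -> P1=[0,0,6,7,2,4](0) P2=[4,2,0,5,5,4](1)
Move 5: P1 pit3 -> P1=[0,0,6,0,3,5](1) P2=[5,3,1,6,5,4](1)
Move 6: P2 pit0 -> P1=[0,0,6,0,3,5](1) P2=[0,4,2,7,6,5](1)
Move 7: P1 pit4 -> P1=[0,0,6,0,0,6](2) P2=[1,4,2,7,6,5](1)
Move 8: P1 pit2 -> P1=[0,0,0,1,1,7](3) P2=[2,5,2,7,6,5](1)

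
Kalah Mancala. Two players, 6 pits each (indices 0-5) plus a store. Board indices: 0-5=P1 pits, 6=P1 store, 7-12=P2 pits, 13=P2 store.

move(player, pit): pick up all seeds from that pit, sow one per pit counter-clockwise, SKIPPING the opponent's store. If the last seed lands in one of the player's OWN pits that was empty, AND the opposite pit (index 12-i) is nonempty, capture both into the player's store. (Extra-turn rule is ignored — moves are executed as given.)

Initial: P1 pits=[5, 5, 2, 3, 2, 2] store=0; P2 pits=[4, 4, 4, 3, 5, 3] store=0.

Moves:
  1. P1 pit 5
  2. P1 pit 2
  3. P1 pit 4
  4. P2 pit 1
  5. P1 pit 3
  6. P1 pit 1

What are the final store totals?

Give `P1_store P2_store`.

Move 1: P1 pit5 -> P1=[5,5,2,3,2,0](1) P2=[5,4,4,3,5,3](0)
Move 2: P1 pit2 -> P1=[5,5,0,4,3,0](1) P2=[5,4,4,3,5,3](0)
Move 3: P1 pit4 -> P1=[5,5,0,4,0,1](2) P2=[6,4,4,3,5,3](0)
Move 4: P2 pit1 -> P1=[5,5,0,4,0,1](2) P2=[6,0,5,4,6,4](0)
Move 5: P1 pit3 -> P1=[5,5,0,0,1,2](3) P2=[7,0,5,4,6,4](0)
Move 6: P1 pit1 -> P1=[5,0,1,1,2,3](4) P2=[7,0,5,4,6,4](0)

Answer: 4 0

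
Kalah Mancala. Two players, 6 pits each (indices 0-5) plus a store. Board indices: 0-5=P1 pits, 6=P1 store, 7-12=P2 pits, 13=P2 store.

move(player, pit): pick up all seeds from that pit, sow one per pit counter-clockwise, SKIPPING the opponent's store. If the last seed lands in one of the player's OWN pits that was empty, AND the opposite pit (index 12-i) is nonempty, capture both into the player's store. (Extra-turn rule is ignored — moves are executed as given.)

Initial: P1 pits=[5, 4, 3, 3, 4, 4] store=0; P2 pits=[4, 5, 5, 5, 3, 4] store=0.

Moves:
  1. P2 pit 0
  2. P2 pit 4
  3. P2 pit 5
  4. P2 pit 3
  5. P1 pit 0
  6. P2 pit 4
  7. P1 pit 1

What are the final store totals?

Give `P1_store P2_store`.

Answer: 2 3

Derivation:
Move 1: P2 pit0 -> P1=[5,4,3,3,4,4](0) P2=[0,6,6,6,4,4](0)
Move 2: P2 pit4 -> P1=[6,5,3,3,4,4](0) P2=[0,6,6,6,0,5](1)
Move 3: P2 pit5 -> P1=[7,6,4,4,4,4](0) P2=[0,6,6,6,0,0](2)
Move 4: P2 pit3 -> P1=[8,7,5,4,4,4](0) P2=[0,6,6,0,1,1](3)
Move 5: P1 pit0 -> P1=[0,8,6,5,5,5](1) P2=[1,7,6,0,1,1](3)
Move 6: P2 pit4 -> P1=[0,8,6,5,5,5](1) P2=[1,7,6,0,0,2](3)
Move 7: P1 pit1 -> P1=[0,0,7,6,6,6](2) P2=[2,8,7,0,0,2](3)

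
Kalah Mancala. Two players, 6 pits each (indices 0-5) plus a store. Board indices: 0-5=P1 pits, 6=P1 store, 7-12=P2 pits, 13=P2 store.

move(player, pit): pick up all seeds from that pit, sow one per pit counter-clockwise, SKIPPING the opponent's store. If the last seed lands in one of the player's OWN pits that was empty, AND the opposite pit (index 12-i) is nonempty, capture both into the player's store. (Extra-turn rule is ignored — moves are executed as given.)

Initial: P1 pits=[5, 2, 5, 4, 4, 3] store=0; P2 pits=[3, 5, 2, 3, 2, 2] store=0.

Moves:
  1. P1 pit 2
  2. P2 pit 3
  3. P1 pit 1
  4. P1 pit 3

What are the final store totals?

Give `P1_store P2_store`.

Answer: 2 1

Derivation:
Move 1: P1 pit2 -> P1=[5,2,0,5,5,4](1) P2=[4,5,2,3,2,2](0)
Move 2: P2 pit3 -> P1=[5,2,0,5,5,4](1) P2=[4,5,2,0,3,3](1)
Move 3: P1 pit1 -> P1=[5,0,1,6,5,4](1) P2=[4,5,2,0,3,3](1)
Move 4: P1 pit3 -> P1=[5,0,1,0,6,5](2) P2=[5,6,3,0,3,3](1)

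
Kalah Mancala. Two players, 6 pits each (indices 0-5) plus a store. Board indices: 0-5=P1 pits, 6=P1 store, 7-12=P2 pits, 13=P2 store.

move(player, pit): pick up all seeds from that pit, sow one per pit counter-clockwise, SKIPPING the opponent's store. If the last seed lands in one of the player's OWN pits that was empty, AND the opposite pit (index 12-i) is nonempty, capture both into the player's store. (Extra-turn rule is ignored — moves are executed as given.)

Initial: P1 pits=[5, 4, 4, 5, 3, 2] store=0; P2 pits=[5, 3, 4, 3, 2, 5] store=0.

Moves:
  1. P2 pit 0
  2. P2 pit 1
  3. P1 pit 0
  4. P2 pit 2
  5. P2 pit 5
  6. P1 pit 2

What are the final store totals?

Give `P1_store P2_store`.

Answer: 1 7

Derivation:
Move 1: P2 pit0 -> P1=[5,4,4,5,3,2](0) P2=[0,4,5,4,3,6](0)
Move 2: P2 pit1 -> P1=[5,4,4,5,3,2](0) P2=[0,0,6,5,4,7](0)
Move 3: P1 pit0 -> P1=[0,5,5,6,4,3](0) P2=[0,0,6,5,4,7](0)
Move 4: P2 pit2 -> P1=[1,6,5,6,4,3](0) P2=[0,0,0,6,5,8](1)
Move 5: P2 pit5 -> P1=[2,7,6,7,5,0](0) P2=[0,0,0,6,5,0](7)
Move 6: P1 pit2 -> P1=[2,7,0,8,6,1](1) P2=[1,1,0,6,5,0](7)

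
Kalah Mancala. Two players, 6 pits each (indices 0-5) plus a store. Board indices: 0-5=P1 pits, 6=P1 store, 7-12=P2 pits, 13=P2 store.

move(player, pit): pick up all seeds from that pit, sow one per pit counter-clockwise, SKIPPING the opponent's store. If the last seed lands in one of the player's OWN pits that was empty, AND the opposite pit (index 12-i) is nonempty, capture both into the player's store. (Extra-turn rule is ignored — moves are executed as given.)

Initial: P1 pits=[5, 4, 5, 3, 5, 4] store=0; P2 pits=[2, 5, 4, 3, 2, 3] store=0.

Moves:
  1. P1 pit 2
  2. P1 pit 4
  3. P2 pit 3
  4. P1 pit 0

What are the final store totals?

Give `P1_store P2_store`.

Answer: 3 1

Derivation:
Move 1: P1 pit2 -> P1=[5,4,0,4,6,5](1) P2=[3,5,4,3,2,3](0)
Move 2: P1 pit4 -> P1=[5,4,0,4,0,6](2) P2=[4,6,5,4,2,3](0)
Move 3: P2 pit3 -> P1=[6,4,0,4,0,6](2) P2=[4,6,5,0,3,4](1)
Move 4: P1 pit0 -> P1=[0,5,1,5,1,7](3) P2=[4,6,5,0,3,4](1)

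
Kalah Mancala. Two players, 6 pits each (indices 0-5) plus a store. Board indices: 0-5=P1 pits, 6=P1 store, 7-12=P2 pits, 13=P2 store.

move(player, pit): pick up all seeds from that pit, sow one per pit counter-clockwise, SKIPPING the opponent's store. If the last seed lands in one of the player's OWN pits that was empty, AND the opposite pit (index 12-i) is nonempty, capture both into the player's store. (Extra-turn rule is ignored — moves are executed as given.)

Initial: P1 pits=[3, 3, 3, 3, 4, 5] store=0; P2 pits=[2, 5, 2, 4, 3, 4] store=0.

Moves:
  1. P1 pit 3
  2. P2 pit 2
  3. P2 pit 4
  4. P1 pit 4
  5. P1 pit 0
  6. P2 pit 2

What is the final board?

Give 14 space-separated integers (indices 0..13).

Answer: 0 5 4 1 0 7 9 3 0 0 6 0 5 1

Derivation:
Move 1: P1 pit3 -> P1=[3,3,3,0,5,6](1) P2=[2,5,2,4,3,4](0)
Move 2: P2 pit2 -> P1=[3,3,3,0,5,6](1) P2=[2,5,0,5,4,4](0)
Move 3: P2 pit4 -> P1=[4,4,3,0,5,6](1) P2=[2,5,0,5,0,5](1)
Move 4: P1 pit4 -> P1=[4,4,3,0,0,7](2) P2=[3,6,1,5,0,5](1)
Move 5: P1 pit0 -> P1=[0,5,4,1,0,7](9) P2=[3,0,1,5,0,5](1)
Move 6: P2 pit2 -> P1=[0,5,4,1,0,7](9) P2=[3,0,0,6,0,5](1)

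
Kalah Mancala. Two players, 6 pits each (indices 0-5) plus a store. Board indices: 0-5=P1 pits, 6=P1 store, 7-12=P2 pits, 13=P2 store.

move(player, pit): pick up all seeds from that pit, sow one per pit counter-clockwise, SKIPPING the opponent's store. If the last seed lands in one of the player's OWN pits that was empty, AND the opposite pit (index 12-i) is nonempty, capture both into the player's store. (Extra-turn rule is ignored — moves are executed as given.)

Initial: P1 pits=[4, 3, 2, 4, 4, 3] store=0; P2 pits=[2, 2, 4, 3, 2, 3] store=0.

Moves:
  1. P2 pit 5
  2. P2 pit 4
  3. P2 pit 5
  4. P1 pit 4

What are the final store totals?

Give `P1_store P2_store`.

Answer: 1 3

Derivation:
Move 1: P2 pit5 -> P1=[5,4,2,4,4,3](0) P2=[2,2,4,3,2,0](1)
Move 2: P2 pit4 -> P1=[5,4,2,4,4,3](0) P2=[2,2,4,3,0,1](2)
Move 3: P2 pit5 -> P1=[5,4,2,4,4,3](0) P2=[2,2,4,3,0,0](3)
Move 4: P1 pit4 -> P1=[5,4,2,4,0,4](1) P2=[3,3,4,3,0,0](3)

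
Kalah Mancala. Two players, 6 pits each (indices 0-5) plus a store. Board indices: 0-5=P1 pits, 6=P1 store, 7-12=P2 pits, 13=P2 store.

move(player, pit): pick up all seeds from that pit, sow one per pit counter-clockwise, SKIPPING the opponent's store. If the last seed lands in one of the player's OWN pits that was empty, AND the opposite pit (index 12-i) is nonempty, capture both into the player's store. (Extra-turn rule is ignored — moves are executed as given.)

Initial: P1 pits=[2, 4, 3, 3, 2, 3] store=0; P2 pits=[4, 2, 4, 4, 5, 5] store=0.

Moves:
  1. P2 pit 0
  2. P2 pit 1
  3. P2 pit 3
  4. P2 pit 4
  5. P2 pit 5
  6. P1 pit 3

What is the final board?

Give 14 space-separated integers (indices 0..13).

Answer: 5 7 6 0 5 6 1 1 1 6 0 0 0 3

Derivation:
Move 1: P2 pit0 -> P1=[2,4,3,3,2,3](0) P2=[0,3,5,5,6,5](0)
Move 2: P2 pit1 -> P1=[2,4,3,3,2,3](0) P2=[0,0,6,6,7,5](0)
Move 3: P2 pit3 -> P1=[3,5,4,3,2,3](0) P2=[0,0,6,0,8,6](1)
Move 4: P2 pit4 -> P1=[4,6,5,4,3,4](0) P2=[0,0,6,0,0,7](2)
Move 5: P2 pit5 -> P1=[5,7,6,5,4,5](0) P2=[0,0,6,0,0,0](3)
Move 6: P1 pit3 -> P1=[5,7,6,0,5,6](1) P2=[1,1,6,0,0,0](3)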